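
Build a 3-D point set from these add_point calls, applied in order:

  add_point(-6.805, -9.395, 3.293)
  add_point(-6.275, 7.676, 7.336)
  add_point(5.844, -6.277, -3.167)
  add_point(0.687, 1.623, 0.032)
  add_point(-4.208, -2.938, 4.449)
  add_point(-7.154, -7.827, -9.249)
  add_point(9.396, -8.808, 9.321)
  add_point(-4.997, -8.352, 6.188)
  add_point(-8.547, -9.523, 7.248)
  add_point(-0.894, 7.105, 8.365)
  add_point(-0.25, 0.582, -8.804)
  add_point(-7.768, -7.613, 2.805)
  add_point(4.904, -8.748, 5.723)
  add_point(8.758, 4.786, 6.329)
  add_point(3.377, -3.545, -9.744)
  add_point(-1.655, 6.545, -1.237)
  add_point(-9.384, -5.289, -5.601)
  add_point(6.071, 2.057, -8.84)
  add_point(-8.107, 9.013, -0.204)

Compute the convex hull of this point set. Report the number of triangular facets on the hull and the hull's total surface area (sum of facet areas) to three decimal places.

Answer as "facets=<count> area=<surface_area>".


facets=24 area=1306.837

14 of the 19 inputs are extreme points: [0, 1, 2, 5, 6, 8, 9, 10, 12, 13, 14, 16, 17, 18].

Facet areas (half cross-product norm):
  f1: (p8, p18, p16) → 103.8437
  f2: (p9, p8, p6) → 147.4215
  f3: (p0, p8, p6) → 37.3236
  f4: (p1, p8, p18) → 67.6922
  f5: (p1, p9, p18) → 19.6413
  f6: (p1, p9, p8) → 47.7634
  f7: (p13, p9, p6) → 68.8091
  f8: (p13, p9, p18) → 50.1317
  f9: (p5, p10, p14) → 29.9273
  f10: (p5, p8, p16) → 29.0184
  f11: (p5, p0, p8) → 11.9205
  f12: (p5, p18, p16) → 27.3566
  f13: (p5, p10, p18) → 77.6189
  f14: (p17, p10, p14) → 16.0030
  f15: (p17, p13, p6) → 108.8838
  f16: (p17, p10, p18) → 42.7279
  f17: (p17, p13, p18) → 129.2104
  f18: (p2, p5, p6) → 74.9722
  f19: (p2, p5, p14) → 42.5262
  f20: (p2, p17, p6) → 48.7033
  f21: (p2, p17, p14) → 23.6330
  f22: (p12, p0, p6) → 15.7593
  f23: (p12, p5, p6) → 12.1165
  f24: (p12, p5, p0) → 73.8333
Σ area = 1306.837

Check V−E+F: 14 − 36 + 24 = 2.


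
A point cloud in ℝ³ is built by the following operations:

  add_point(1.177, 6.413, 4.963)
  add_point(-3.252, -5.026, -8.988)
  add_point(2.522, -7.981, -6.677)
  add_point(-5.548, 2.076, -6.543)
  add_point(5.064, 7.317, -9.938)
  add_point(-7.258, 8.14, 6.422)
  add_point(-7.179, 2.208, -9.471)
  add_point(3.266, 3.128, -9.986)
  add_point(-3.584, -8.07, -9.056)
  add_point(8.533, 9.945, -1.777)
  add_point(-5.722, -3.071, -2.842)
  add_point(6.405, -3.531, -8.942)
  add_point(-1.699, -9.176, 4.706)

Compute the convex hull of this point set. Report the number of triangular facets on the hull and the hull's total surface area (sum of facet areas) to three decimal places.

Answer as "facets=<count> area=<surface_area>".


Hull vertices (11/13): indices [0, 2, 4, 5, 6, 7, 8, 9, 10, 11, 12].

Area of each hull facet:
  f1: (p0, p9, p5) → 32.4613
  f2: (p0, p12, p5) → 69.2083
  f3: (p0, p12, p9) → 75.1784
  f4: (p4, p9, p5) → 82.6211
  f5: (p11, p12, p9) → 129.7840
  f6: (p11, p4, p9) → 50.1444
  f7: (p11, p4, p7) → 12.8075
  f8: (p11, p8, p7) → 40.7878
  f9: (p10, p12, p5) → 76.8031
  f10: (p10, p8, p12) → 43.2083
  f11: (p6, p4, p5) → 112.0603
  f12: (p6, p10, p5) → 62.8732
  f13: (p6, p10, p8) → 35.0138
  f14: (p6, p8, p7) → 55.4713
  f15: (p6, p4, p7) → 21.0908
  f16: (p2, p8, p12) → 39.9700
  f17: (p2, p11, p12) → 30.4094
  f18: (p2, p11, p8) → 18.4942
Σ area = 988.387

Check V−E+F: 11 − 27 + 18 = 2.

facets=18 area=988.387


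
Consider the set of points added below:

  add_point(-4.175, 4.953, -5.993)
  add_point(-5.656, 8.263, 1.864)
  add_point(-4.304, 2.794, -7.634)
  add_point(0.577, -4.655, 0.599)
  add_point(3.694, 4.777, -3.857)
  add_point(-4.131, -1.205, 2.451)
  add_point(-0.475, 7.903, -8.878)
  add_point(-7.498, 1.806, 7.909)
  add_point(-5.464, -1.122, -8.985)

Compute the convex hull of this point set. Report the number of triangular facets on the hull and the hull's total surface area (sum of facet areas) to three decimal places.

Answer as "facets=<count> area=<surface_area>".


facets=14 area=455.277

Hull vertices (9/9): indices [0, 1, 2, 3, 4, 5, 6, 7, 8].

Facet areas (half cross-product norm):
  f1: (p3, p4, p7) → 68.9221
  f2: (p8, p3, p4) → 57.9250
  f3: (p1, p4, p7) → 49.8533
  f4: (p1, p8, p7) → 64.7530
  f5: (p5, p3, p7) → 11.8420
  f6: (p5, p8, p7) → 28.8396
  f7: (p5, p8, p3) → 34.4864
  f8: (p6, p8, p4) → 37.1538
  f9: (p6, p1, p4) → 40.2506
  f10: (p0, p1, p8) → 21.3238
  f11: (p0, p6, p1) → 22.1480
  f12: (p2, p6, p8) → 8.1336
  f13: (p2, p0, p8) → 2.1968
  f14: (p2, p0, p6) → 7.4488
Σ area = 455.277

Euler: V−E+F = 9−21+14 = 2.


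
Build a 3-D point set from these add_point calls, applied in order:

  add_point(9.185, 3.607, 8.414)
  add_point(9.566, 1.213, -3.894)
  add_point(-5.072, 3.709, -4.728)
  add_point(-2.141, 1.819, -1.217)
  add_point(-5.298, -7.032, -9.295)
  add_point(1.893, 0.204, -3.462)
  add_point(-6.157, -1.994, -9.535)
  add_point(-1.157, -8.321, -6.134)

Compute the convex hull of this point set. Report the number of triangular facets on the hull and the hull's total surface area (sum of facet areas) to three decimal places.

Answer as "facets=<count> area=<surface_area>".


Hull vertices (7/8): indices [0, 1, 2, 3, 4, 6, 7].

Per-facet area ½‖(b−a)×(c−a)‖:
  f1: (p0, p7, p1) → 88.0951
  f2: (p2, p1, p6) → 55.9774
  f3: (p2, p0, p1) → 93.2826
  f4: (p4, p1, p6) → 43.5080
  f5: (p4, p7, p1) → 33.6818
  f6: (p4, p2, p6) → 13.9380
  f7: (p3, p2, p0) → 18.9897
  f8: (p3, p4, p2) → 28.8290
  f9: (p3, p0, p7) → 80.2196
  f10: (p3, p4, p7) → 30.3438
Σ area = 486.865

Check V−E+F: 7 − 15 + 10 = 2.

facets=10 area=486.865


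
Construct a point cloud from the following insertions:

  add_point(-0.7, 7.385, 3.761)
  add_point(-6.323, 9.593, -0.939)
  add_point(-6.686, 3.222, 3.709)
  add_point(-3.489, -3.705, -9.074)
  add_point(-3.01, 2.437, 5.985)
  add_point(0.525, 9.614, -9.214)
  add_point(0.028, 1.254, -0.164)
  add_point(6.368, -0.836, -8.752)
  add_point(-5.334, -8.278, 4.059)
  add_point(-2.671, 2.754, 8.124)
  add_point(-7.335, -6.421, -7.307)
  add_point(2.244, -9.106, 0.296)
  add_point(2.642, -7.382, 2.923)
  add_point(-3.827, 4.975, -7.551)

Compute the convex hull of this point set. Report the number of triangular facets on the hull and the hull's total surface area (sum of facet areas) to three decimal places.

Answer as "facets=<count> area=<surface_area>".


Points on the hull: [0, 1, 2, 3, 5, 7, 8, 9, 10, 11, 12, 13] (12 of 14).

Per-facet area ½‖(b−a)×(c−a)‖:
  f1: (p11, p7, p10) → 76.7646
  f2: (p3, p7, p10) → 12.5602
  f3: (p3, p5, p7) → 59.9454
  f4: (p8, p11, p10) → 47.9466
  f5: (p12, p11, p7) → 20.0999
  f6: (p12, p8, p9) → 47.0276
  f7: (p12, p8, p11) → 12.8079
  f8: (p13, p1, p10) → 45.6946
  f9: (p13, p1, p5) → 27.7521
  f10: (p13, p3, p10) → 19.8965
  f11: (p13, p3, p5) → 22.6216
  f12: (p0, p1, p5) → 41.1055
  f13: (p0, p1, p9) → 23.5218
  f14: (p0, p5, p7) → 78.4328
  f15: (p0, p12, p7) → 98.5480
  f16: (p0, p12, p9) → 41.2944
  f17: (p2, p1, p9) → 20.8999
  f18: (p2, p8, p9) → 34.1172
  f19: (p2, p1, p10) → 57.6096
  f20: (p2, p8, p10) → 66.2396
Σ area = 854.886

Euler characteristic 12−30+20 = 2 ✓

facets=20 area=854.886


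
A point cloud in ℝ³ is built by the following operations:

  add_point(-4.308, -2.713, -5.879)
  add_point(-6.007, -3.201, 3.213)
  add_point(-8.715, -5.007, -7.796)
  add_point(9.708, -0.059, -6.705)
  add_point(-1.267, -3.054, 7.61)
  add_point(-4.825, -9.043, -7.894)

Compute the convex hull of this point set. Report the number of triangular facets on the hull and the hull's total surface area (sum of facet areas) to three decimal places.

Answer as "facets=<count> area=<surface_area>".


facets=8 area=411.071

6 of the 6 inputs are extreme points: [0, 1, 2, 3, 4, 5].

Per-facet area ½‖(b−a)×(c−a)‖:
  f1: (p5, p3, p2) → 46.9400
  f2: (p4, p5, p3) → 131.7019
  f3: (p0, p3, p2) → 18.6950
  f4: (p1, p4, p3) → 58.8922
  f5: (p1, p0, p3) → 64.1327
  f6: (p1, p0, p2) → 24.2645
  f7: (p1, p5, p2) → 32.1624
  f8: (p1, p4, p5) → 34.2821
Σ area = 411.071

Check V−E+F: 6 − 12 + 8 = 2.


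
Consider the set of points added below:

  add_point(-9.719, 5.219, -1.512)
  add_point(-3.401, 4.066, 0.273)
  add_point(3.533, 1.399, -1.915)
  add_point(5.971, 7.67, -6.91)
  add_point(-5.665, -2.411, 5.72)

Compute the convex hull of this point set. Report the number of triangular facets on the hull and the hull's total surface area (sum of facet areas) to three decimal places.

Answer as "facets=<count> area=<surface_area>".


facets=6 area=254.281

Points on the hull: [0, 1, 2, 3, 4] (5 of 5).

Per-facet area ½‖(b−a)×(c−a)‖:
  f1: (p1, p3, p0) → 35.3149
  f2: (p1, p4, p0) → 29.1623
  f3: (p1, p4, p3) → 34.2569
  f4: (p2, p3, p0) → 57.5765
  f5: (p2, p4, p0) → 66.6620
  f6: (p2, p4, p3) → 31.3086
Σ area = 254.281

Euler: V−E+F = 5−9+6 = 2.


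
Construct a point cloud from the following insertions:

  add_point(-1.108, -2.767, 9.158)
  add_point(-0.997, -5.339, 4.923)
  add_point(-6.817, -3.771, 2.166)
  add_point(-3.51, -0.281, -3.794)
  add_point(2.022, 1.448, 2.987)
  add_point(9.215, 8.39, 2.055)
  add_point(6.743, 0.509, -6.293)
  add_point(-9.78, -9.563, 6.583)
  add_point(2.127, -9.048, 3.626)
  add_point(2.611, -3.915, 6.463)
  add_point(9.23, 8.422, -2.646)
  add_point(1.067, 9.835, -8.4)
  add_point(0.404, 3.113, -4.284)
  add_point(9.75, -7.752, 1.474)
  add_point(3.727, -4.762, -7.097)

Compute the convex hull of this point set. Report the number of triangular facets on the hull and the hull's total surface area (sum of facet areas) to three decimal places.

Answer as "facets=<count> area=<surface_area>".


Points on the hull: [0, 2, 3, 5, 6, 7, 8, 10, 11, 13, 14] (11 of 15).

Area of each hull facet:
  f1: (p5, p0, p13) → 105.4410
  f2: (p5, p0, p11) → 111.8105
  f3: (p2, p0, p7) → 35.4766
  f4: (p2, p0, p11) → 85.6967
  f5: (p8, p14, p7) → 66.4986
  f6: (p8, p14, p13) → 42.0973
  f7: (p8, p0, p7) → 48.6677
  f8: (p8, p0, p13) → 33.0875
  f9: (p10, p5, p11) → 19.5000
  f10: (p10, p5, p13) → 37.9720
  f11: (p3, p14, p11) → 54.8561
  f12: (p3, p2, p11) → 24.5243
  f13: (p3, p14, p7) → 67.0592
  f14: (p3, p2, p7) → 10.6301
  f15: (p6, p14, p11) → 30.4901
  f16: (p6, p10, p11) → 43.1470
  f17: (p6, p14, p13) → 33.0421
  f18: (p6, p10, p13) → 51.0492
Σ area = 901.046

Check V−E+F: 11 − 27 + 18 = 2.

facets=18 area=901.046


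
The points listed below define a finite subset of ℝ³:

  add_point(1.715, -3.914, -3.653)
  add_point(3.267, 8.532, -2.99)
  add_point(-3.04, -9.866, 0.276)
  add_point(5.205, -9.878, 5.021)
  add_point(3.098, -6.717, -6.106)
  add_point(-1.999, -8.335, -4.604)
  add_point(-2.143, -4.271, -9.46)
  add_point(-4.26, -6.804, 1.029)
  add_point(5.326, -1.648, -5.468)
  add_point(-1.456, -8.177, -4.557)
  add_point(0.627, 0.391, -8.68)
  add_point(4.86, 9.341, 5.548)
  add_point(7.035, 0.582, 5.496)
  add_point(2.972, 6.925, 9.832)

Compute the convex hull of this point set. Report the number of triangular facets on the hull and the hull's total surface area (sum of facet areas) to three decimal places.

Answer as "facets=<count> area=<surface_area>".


facets=20 area=732.011

Hull vertices (12/14): indices [1, 2, 3, 4, 5, 6, 7, 8, 10, 11, 12, 13].

Per-facet area ½‖(b−a)×(c−a)‖:
  f1: (p13, p11, p12) → 22.2337
  f2: (p3, p13, p7) → 90.5877
  f3: (p3, p13, p12) → 34.7047
  f4: (p1, p13, p11) → 16.6757
  f5: (p1, p6, p7) → 83.4355
  f6: (p1, p13, p7) → 106.4338
  f7: (p2, p6, p7) → 18.5392
  f8: (p2, p3, p7) → 15.7474
  f9: (p10, p4, p6) → 18.0891
  f10: (p10, p1, p6) → 13.2266
  f11: (p8, p3, p12) → 58.0332
  f12: (p8, p3, p4) → 32.6982
  f13: (p8, p11, p12) → 50.4131
  f14: (p8, p1, p11) → 44.7026
  f15: (p8, p10, p4) → 16.8140
  f16: (p8, p10, p1) → 30.2601
  f17: (p5, p4, p6) → 16.3189
  f18: (p5, p2, p6) → 7.1880
  f19: (p5, p3, p4) → 32.1802
  f20: (p5, p2, p3) → 23.7296
Σ area = 732.011

Euler: V−E+F = 12−30+20 = 2.


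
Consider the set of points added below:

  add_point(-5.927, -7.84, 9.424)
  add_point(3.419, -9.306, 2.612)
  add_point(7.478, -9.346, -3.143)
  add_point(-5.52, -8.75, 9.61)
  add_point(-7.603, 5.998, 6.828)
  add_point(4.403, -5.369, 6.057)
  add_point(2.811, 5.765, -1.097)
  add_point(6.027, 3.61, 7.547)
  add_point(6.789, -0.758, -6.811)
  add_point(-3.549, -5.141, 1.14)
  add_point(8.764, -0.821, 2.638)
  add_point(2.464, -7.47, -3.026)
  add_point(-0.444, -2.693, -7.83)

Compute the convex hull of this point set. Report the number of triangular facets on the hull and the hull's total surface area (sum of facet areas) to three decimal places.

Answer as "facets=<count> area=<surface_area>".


Hull vertices (13/13): indices [0, 1, 2, 3, 4, 5, 6, 7, 8, 9, 10, 11, 12].

Triangle areas on the boundary:
  f1: (p7, p3, p4) → 99.7174
  f2: (p9, p12, p4) → 61.8280
  f3: (p9, p12, p3) → 7.9129
  f4: (p1, p2, p3) → 11.6504
  f5: (p11, p12, p3) → 50.8222
  f6: (p11, p2, p3) → 35.0836
  f7: (p11, p2, p12) → 16.0502
  f8: (p6, p7, p10) → 31.6822
  f9: (p6, p12, p4) → 73.1045
  f10: (p6, p7, p4) → 59.5328
  f11: (p0, p3, p4) → 2.0896
  f12: (p0, p9, p4) → 57.8510
  f13: (p0, p9, p3) → 4.3215
  f14: (p5, p7, p3) → 46.8438
  f15: (p5, p1, p3) → 28.9585
  f16: (p5, p7, p10) → 25.2936
  f17: (p5, p2, p10) → 35.1126
  f18: (p5, p1, p2) → 16.9539
  f19: (p8, p2, p10) → 41.3349
  f20: (p8, p6, p10) → 39.9739
  f21: (p8, p2, p12) → 35.1576
  f22: (p8, p6, p12) → 35.6745
Σ area = 816.950

Euler: V−E+F = 13−33+22 = 2.

facets=22 area=816.950


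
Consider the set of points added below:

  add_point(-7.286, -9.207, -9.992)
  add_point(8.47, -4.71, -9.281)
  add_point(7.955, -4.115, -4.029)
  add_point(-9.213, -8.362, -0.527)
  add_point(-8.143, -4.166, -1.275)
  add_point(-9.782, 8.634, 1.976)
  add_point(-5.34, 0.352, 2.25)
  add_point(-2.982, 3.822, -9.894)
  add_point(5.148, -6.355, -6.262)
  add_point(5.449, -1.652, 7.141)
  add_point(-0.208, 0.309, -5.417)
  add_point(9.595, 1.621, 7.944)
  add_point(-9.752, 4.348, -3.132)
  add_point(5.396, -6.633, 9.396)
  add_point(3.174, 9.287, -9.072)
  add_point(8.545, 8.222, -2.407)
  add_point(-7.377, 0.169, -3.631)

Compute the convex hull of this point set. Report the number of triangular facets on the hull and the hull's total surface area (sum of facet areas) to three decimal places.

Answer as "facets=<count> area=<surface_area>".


facets=18 area=1312.689

Points on the hull: [0, 1, 3, 5, 7, 8, 11, 12, 13, 14, 15] (11 of 17).

Facet areas (half cross-product norm):
  f1: (p13, p11, p5) → 100.2790
  f2: (p13, p1, p11) → 84.6784
  f3: (p15, p11, p5) → 115.5284
  f4: (p15, p14, p5) → 73.4510
  f5: (p15, p1, p11) → 89.9507
  f6: (p15, p1, p14) → 61.0462
  f7: (p7, p1, p0) → 93.0726
  f8: (p7, p1, p14) → 57.8556
  f9: (p3, p13, p5) → 150.7679
  f10: (p3, p13, p0) → 79.1879
  f11: (p8, p1, p0) → 26.6033
  f12: (p8, p13, p0) → 99.5624
  f13: (p8, p13, p1) → 29.1838
  f14: (p12, p14, p5) → 49.9771
  f15: (p12, p7, p14) → 35.9856
  f16: (p12, p7, p0) → 64.8534
  f17: (p12, p3, p5) → 38.0824
  f18: (p12, p3, p0) → 62.6235
Σ area = 1312.689

Euler: V−E+F = 11−27+18 = 2.


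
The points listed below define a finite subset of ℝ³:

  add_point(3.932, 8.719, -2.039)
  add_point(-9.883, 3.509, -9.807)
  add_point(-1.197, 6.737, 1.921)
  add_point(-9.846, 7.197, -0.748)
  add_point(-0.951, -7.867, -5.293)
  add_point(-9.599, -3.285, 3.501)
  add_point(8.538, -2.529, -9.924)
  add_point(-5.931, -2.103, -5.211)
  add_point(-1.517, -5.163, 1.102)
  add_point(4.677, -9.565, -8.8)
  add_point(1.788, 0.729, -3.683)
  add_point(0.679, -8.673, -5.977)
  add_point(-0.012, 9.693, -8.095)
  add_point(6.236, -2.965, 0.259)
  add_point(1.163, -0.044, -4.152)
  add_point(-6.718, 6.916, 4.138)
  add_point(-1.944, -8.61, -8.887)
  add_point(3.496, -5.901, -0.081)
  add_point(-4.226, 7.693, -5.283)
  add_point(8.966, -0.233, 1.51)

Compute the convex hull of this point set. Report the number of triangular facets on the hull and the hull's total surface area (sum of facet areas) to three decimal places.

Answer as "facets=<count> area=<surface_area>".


facets=24 area=1031.500

Extreme-point indices: [0, 1, 2, 3, 5, 6, 8, 9, 11, 12, 15, 16, 17, 19] — 14 of 20 on the boundary.

Facet areas (half cross-product norm):
  f1: (p6, p12, p1) → 88.4154
  f2: (p6, p9, p19) → 47.2227
  f3: (p16, p5, p1) → 97.0710
  f4: (p16, p6, p1) → 88.1777
  f5: (p16, p6, p9) → 25.4364
  f6: (p17, p9, p19) → 35.6099
  f7: (p17, p5, p19) → 49.3276
  f8: (p15, p5, p19) → 91.4002
  f9: (p3, p12, p1) → 54.2317
  f10: (p3, p15, p12) → 36.2619
  f11: (p3, p5, p1) → 55.3270
  f12: (p3, p15, p5) → 30.4902
  f13: (p0, p15, p12) → 45.3474
  f14: (p0, p6, p19) → 62.4276
  f15: (p0, p6, p12) → 51.9988
  f16: (p11, p16, p5) → 29.3534
  f17: (p11, p17, p9) → 17.2135
  f18: (p11, p16, p9) → 9.6764
  f19: (p2, p15, p19) → 22.3114
  f20: (p2, p0, p19) → 36.6942
  f21: (p2, p0, p15) → 8.3187
  f22: (p8, p17, p5) → 2.1320
  f23: (p8, p11, p5) → 28.7651
  f24: (p8, p11, p17) → 18.2897
Σ area = 1031.500

Euler characteristic 14−36+24 = 2 ✓


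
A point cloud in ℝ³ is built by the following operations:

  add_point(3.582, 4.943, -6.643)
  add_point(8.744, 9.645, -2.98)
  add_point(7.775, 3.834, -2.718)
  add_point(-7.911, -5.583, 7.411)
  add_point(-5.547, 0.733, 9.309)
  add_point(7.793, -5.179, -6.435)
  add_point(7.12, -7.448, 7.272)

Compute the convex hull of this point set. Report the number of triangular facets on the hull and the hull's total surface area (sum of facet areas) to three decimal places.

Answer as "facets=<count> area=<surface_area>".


facets=8 area=698.809

Extreme-point indices: [0, 1, 3, 4, 5, 6] — 6 of 7 on the boundary.

Area of each hull facet:
  f1: (p5, p6, p3) → 105.2733
  f2: (p5, p0, p3) → 110.9280
  f3: (p5, p6, p1) → 105.8673
  f4: (p5, p0, p1) → 41.3682
  f5: (p4, p6, p3) → 51.7426
  f6: (p4, p6, p1) → 143.9728
  f7: (p4, p0, p3) → 65.4411
  f8: (p4, p0, p1) → 74.2161
Σ area = 698.809

Euler: V−E+F = 6−12+8 = 2.


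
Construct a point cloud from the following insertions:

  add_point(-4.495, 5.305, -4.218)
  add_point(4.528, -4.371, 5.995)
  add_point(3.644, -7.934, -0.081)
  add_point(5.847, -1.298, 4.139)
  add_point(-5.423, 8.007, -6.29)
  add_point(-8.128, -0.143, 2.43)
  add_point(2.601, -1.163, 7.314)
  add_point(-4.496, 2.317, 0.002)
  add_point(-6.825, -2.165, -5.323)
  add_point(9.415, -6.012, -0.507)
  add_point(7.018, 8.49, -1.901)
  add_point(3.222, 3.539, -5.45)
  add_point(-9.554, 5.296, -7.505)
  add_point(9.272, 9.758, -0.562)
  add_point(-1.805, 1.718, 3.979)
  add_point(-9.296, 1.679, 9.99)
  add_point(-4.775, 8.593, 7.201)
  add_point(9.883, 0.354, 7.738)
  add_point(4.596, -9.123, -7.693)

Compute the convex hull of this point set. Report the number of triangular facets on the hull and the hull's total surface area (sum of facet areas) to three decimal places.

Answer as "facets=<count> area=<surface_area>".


facets=24 area=1142.562

Points on the hull: [1, 2, 4, 5, 8, 9, 10, 11, 12, 13, 15, 16, 17, 18] (14 of 19).

Facet areas (half cross-product norm):
  f1: (p8, p18, p12) → 40.1588
  f2: (p1, p15, p17) → 54.0533
  f3: (p11, p13, p18) → 49.9013
  f4: (p9, p13, p17) → 65.3211
  f5: (p9, p13, p18) → 68.4191
  f6: (p9, p1, p17) → 30.2925
  f7: (p4, p18, p12) → 50.5015
  f8: (p4, p11, p18) → 53.6765
  f9: (p16, p15, p17) → 73.2378
  f10: (p16, p13, p17) → 95.3564
  f11: (p16, p4, p13) → 97.8671
  f12: (p16, p15, p12) → 68.9057
  f13: (p16, p4, p12) → 32.8077
  f14: (p5, p15, p12) → 31.7105
  f15: (p5, p8, p12) → 33.4278
  f16: (p5, p8, p15) → 0.7034
  f17: (p2, p1, p15) → 52.7962
  f18: (p2, p8, p18) → 49.3300
  f19: (p2, p8, p15) → 103.0368
  f20: (p2, p9, p18) → 23.4464
  f21: (p2, p9, p1) → 21.1307
  f22: (p10, p11, p13) → 3.6509
  f23: (p10, p4, p13) → 8.4507
  f24: (p10, p4, p11) → 34.3801
Σ area = 1142.562

Euler characteristic 14−36+24 = 2 ✓


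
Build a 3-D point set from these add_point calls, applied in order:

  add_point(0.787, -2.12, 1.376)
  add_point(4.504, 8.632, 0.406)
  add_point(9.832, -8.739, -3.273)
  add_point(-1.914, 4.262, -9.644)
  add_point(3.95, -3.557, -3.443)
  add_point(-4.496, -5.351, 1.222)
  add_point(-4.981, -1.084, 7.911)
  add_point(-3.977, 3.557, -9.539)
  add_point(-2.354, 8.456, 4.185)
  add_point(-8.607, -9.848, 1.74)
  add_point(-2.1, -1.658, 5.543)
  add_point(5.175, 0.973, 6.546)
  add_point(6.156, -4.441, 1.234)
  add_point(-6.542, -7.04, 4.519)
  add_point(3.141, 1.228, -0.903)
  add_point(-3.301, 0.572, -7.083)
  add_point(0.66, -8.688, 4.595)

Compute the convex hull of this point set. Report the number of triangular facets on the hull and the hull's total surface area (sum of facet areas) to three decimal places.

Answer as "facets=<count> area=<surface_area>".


Hull vertices (10/17): indices [1, 2, 3, 6, 7, 8, 9, 11, 13, 16].

Facet areas (half cross-product norm):
  f1: (p3, p1, p2) → 110.9495
  f2: (p11, p1, p2) → 71.1832
  f3: (p7, p2, p9) → 154.6868
  f4: (p7, p3, p2) → 19.0303
  f5: (p16, p2, p9) → 50.0618
  f6: (p16, p11, p2) → 64.2438
  f7: (p8, p11, p1) → 37.2181
  f8: (p8, p7, p9) → 126.4210
  f9: (p8, p3, p1) → 49.6182
  f10: (p8, p7, p3) → 15.7753
  f11: (p13, p16, p9) → 15.6165
  f12: (p6, p8, p11) → 48.9172
  f13: (p6, p16, p11) → 47.0675
  f14: (p6, p13, p16) → 25.9558
  f15: (p6, p8, p9) → 48.4619
  f16: (p6, p13, p9) → 5.4578
Σ area = 890.665

Check V−E+F: 10 − 24 + 16 = 2.

facets=16 area=890.665


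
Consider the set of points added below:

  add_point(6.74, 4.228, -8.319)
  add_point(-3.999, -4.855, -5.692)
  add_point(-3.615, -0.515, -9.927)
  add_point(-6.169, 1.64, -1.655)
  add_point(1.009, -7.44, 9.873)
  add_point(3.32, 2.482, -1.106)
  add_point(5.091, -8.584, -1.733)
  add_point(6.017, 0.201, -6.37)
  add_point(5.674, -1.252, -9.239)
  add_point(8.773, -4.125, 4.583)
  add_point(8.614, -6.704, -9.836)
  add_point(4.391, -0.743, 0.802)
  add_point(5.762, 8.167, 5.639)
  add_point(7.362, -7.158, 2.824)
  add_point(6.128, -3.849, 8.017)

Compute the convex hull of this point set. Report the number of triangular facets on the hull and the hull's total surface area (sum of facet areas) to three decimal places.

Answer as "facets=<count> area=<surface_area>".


11 of the 15 inputs are extreme points: [0, 1, 2, 3, 4, 6, 9, 10, 12, 13, 14].

Area of each hull facet:
  f1: (p4, p12, p3) → 113.3061
  f2: (p14, p12, p9) → 26.5419
  f3: (p14, p4, p12) → 32.7928
  f4: (p0, p12, p9) → 86.1792
  f5: (p0, p10, p9) → 78.1266
  f6: (p0, p2, p10) → 61.9760
  f7: (p0, p12, p3) → 96.0466
  f8: (p0, p2, p3) → 51.2889
  f9: (p13, p10, p9) → 22.0734
  f10: (p13, p14, p9) → 8.0556
  f11: (p13, p14, p4) → 20.3797
  f12: (p1, p2, p10) → 40.0843
  f13: (p1, p4, p3) → 63.4012
  f14: (p1, p2, p3) → 23.5992
  f15: (p6, p13, p4) → 23.5622
  f16: (p6, p13, p10) → 19.9543
  f17: (p6, p1, p4) → 65.4022
  f18: (p6, p1, p10) → 47.7145
Σ area = 880.485

Euler characteristic 11−27+18 = 2 ✓

facets=18 area=880.485


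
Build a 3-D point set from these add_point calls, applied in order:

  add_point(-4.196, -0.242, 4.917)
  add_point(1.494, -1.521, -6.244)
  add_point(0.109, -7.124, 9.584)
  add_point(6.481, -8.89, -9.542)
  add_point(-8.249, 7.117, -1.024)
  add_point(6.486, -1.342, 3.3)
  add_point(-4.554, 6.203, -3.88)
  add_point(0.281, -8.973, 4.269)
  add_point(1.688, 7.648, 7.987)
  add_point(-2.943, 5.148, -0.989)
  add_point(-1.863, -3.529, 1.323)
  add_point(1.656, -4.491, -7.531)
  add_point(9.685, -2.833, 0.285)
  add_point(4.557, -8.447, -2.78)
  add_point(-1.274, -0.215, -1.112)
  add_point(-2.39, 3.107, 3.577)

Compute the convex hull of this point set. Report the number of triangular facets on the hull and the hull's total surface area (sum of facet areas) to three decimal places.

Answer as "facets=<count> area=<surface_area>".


Hull vertices (10/16): indices [0, 2, 3, 4, 6, 7, 8, 11, 12, 13].

Triangle areas on the boundary:
  f1: (p6, p3, p12) → 102.8286
  f2: (p6, p8, p4) → 31.5080
  f3: (p6, p8, p12) → 98.9862
  f4: (p11, p7, p4) → 103.5545
  f5: (p11, p3, p7) → 43.0455
  f6: (p11, p6, p4) → 21.8127
  f7: (p11, p6, p3) → 12.7033
  f8: (p13, p3, p12) → 28.0931
  f9: (p13, p3, p7) → 8.4963
  f10: (p0, p7, p4) → 31.8906
  f11: (p0, p8, p4) → 52.4389
  f12: (p2, p8, p12) → 93.7721
  f13: (p2, p13, p12) → 52.9490
  f14: (p2, p13, p7) → 13.9409
  f15: (p2, p0, p7) → 25.7416
  f16: (p2, p0, p8) → 47.7113
Σ area = 769.473

Euler: V−E+F = 10−24+16 = 2.

facets=16 area=769.473


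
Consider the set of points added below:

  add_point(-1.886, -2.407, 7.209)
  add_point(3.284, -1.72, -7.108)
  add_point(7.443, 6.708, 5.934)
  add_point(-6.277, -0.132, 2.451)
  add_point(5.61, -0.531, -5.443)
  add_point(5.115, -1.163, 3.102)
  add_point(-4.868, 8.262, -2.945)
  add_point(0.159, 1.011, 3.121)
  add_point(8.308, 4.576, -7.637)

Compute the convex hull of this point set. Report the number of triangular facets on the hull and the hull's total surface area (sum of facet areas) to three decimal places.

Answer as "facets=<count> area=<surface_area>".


8 of the 9 inputs are extreme points: [0, 1, 2, 3, 4, 5, 6, 8].

Area of each hull facet:
  f1: (p0, p6, p3) → 28.6982
  f2: (p2, p6, p8) → 90.4990
  f3: (p2, p0, p6) → 89.4386
  f4: (p1, p6, p3) → 63.5316
  f5: (p1, p6, p8) → 53.7689
  f6: (p1, p0, p3) → 46.7095
  f7: (p4, p1, p8) → 8.5254
  f8: (p5, p1, p0) → 40.2129
  f9: (p5, p4, p1) → 11.7790
  f10: (p5, p2, p0) → 34.9091
  f11: (p5, p2, p8) → 53.5117
  f12: (p5, p4, p8) → 23.8148
Σ area = 545.399

Euler: V−E+F = 8−18+12 = 2.

facets=12 area=545.399


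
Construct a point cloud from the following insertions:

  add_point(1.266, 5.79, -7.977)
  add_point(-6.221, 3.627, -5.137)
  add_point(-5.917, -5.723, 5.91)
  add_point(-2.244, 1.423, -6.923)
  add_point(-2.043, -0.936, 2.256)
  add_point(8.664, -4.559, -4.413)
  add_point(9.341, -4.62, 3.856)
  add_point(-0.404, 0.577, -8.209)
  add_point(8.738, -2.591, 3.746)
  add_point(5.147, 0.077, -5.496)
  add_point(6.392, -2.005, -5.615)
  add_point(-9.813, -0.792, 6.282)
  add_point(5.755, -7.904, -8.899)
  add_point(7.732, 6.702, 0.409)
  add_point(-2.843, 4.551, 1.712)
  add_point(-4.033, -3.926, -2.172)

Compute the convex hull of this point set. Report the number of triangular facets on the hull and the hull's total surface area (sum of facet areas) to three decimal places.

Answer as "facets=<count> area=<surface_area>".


facets=20 area=801.173

Extreme-point indices: [0, 1, 2, 5, 6, 7, 8, 11, 12, 13, 14, 15] — 12 of 16 on the boundary.

Facet areas (half cross-product norm):
  f1: (p8, p6, p11) → 18.5579
  f2: (p8, p13, p11) → 92.3689
  f3: (p8, p13, p6) → 3.5126
  f4: (p2, p6, p11) → 40.1317
  f5: (p2, p12, p6) → 104.1150
  f6: (p5, p13, p6) → 47.1787
  f7: (p5, p12, p6) → 17.5212
  f8: (p14, p13, p11) → 28.5986
  f9: (p14, p1, p11) → 38.0521
  f10: (p0, p5, p13) → 61.3466
  f11: (p0, p5, p12) → 41.6348
  f12: (p0, p14, p13) → 49.5420
  f13: (p0, p14, p1) → 31.6609
  f14: (p15, p1, p12) → 50.2163
  f15: (p15, p2, p12) → 41.8317
  f16: (p15, p1, p11) → 44.6494
  f17: (p15, p2, p11) → 26.7168
  f18: (p7, p1, p12) → 20.7907
  f19: (p7, p0, p12) → 23.1854
  f20: (p7, p0, p1) → 19.5620
Σ area = 801.173

Euler characteristic 12−30+20 = 2 ✓


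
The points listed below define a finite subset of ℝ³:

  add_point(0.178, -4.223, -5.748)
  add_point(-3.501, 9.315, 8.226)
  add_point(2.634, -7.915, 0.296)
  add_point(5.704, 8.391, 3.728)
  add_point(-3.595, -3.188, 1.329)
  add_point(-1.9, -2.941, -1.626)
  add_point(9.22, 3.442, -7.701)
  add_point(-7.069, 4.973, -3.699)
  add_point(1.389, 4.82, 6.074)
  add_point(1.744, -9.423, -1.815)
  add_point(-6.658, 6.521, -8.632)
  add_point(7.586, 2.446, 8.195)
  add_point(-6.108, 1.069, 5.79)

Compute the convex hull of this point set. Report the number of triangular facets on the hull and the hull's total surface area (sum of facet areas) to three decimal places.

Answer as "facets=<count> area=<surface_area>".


Hull vertices (11/13): indices [0, 1, 2, 3, 4, 6, 7, 9, 10, 11, 12].

Area of each hull facet:
  f1: (p10, p1, p7) → 22.9709
  f2: (p12, p1, p7) → 46.1803
  f3: (p12, p11, p1) → 56.9178
  f4: (p0, p9, p6) → 36.6564
  f5: (p0, p10, p6) → 77.3298
  f6: (p0, p10, p9) → 19.9624
  f7: (p3, p10, p6) → 100.3799
  f8: (p3, p10, p1) → 85.9040
  f9: (p3, p11, p6) → 49.0631
  f10: (p3, p11, p1) → 39.4297
  f11: (p4, p12, p7) → 32.2731
  f12: (p4, p12, p9) → 11.3071
  f13: (p4, p10, p7) → 19.3626
  f14: (p4, p10, p9) → 58.3048
  f15: (p2, p12, p9) → 16.6399
  f16: (p2, p12, p11) → 83.2248
  f17: (p2, p9, p6) → 20.8587
  f18: (p2, p11, p6) → 97.8748
Σ area = 874.640

Euler characteristic 11−27+18 = 2 ✓

facets=18 area=874.640


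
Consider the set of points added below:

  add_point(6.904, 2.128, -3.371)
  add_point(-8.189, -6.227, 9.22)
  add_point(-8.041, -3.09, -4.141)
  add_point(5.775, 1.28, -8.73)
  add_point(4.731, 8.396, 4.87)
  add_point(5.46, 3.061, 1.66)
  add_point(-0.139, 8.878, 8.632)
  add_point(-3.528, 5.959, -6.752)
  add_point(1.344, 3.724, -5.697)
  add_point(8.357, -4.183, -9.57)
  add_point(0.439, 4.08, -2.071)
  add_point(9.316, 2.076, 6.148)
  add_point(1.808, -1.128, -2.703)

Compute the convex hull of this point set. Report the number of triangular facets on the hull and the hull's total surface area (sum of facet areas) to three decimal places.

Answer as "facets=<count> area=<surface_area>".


Hull vertices (9/13): indices [0, 1, 2, 3, 4, 6, 7, 9, 11].

Area of each hull facet:
  f1: (p6, p11, p1) → 101.2025
  f2: (p9, p11, p1) → 165.8893
  f3: (p7, p6, p1) → 133.6039
  f4: (p2, p9, p1) → 113.2631
  f5: (p2, p7, p1) → 64.1442
  f6: (p2, p7, p9) → 81.4615
  f7: (p4, p6, p11) → 22.1477
  f8: (p4, p7, p6) → 44.5810
  f9: (p3, p7, p9) → 19.7198
  f10: (p3, p4, p7) → 73.6629
  f11: (p0, p9, p11) → 34.2989
  f12: (p0, p3, p9) → 16.6158
  f13: (p0, p4, p11) → 37.0192
  f14: (p0, p3, p4) → 17.5077
Σ area = 925.117

Euler characteristic 9−21+14 = 2 ✓

facets=14 area=925.117


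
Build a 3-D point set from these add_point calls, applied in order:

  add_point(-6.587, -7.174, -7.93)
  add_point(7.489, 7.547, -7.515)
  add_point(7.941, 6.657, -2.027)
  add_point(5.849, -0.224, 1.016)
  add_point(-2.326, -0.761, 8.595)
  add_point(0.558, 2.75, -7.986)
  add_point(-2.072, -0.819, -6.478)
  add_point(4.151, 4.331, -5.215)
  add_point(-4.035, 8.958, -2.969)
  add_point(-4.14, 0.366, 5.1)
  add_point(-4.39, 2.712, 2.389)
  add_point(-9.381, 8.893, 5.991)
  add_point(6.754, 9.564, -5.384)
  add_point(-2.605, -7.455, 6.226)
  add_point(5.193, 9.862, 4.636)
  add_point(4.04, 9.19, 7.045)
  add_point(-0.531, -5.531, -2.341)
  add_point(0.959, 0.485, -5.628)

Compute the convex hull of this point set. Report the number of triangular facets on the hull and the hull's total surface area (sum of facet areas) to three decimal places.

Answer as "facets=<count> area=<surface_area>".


facets=22 area=950.428

13 of the 18 inputs are extreme points: [0, 1, 2, 3, 4, 5, 8, 11, 12, 13, 14, 15, 16].

Per-facet area ½‖(b−a)×(c−a)‖:
  f1: (p0, p13, p11) → 128.9781
  f2: (p16, p0, p13) → 34.3267
  f3: (p4, p13, p11) → 33.0596
  f4: (p4, p15, p11) → 67.4752
  f5: (p4, p15, p13) → 27.2960
  f6: (p3, p15, p2) → 38.7368
  f7: (p3, p15, p13) → 68.7309
  f8: (p3, p16, p13) → 40.2949
  f9: (p8, p0, p11) → 87.7982
  f10: (p8, p0, p5) → 54.4723
  f11: (p1, p12, p2) → 6.9489
  f12: (p1, p3, p2) → 18.8337
  f13: (p1, p8, p5) → 38.8720
  f14: (p1, p8, p12) → 15.6625
  f15: (p1, p3, p16) → 50.8803
  f16: (p1, p0, p5) → 17.5312
  f17: (p1, p16, p0) → 64.8395
  f18: (p14, p15, p2) → 6.7202
  f19: (p14, p12, p2) → 17.4557
  f20: (p14, p15, p11) → 17.3398
  f21: (p14, p8, p11) → 61.8554
  f22: (p14, p8, p12) → 52.3198
Σ area = 950.428

Check V−E+F: 13 − 33 + 22 = 2.


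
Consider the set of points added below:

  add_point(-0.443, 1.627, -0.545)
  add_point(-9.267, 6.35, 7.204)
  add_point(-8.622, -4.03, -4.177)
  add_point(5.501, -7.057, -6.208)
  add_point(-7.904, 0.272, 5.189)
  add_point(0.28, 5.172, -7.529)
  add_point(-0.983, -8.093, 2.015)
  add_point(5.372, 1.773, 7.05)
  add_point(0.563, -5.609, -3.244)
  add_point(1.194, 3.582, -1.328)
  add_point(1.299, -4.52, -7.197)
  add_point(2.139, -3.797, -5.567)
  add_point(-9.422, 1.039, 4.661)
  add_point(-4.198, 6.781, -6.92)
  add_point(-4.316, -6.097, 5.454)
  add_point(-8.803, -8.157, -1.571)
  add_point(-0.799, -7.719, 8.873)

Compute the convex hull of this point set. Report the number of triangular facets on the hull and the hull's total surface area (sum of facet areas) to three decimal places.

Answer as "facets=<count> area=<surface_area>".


facets=18 area=883.669

Points on the hull: [1, 2, 3, 5, 6, 7, 10, 12, 13, 15, 16] (11 of 17).

Area of each hull facet:
  f1: (p7, p5, p3) → 96.1803
  f2: (p13, p7, p5) → 36.6663
  f3: (p16, p15, p12) → 65.8405
  f4: (p16, p7, p3) → 86.4681
  f5: (p2, p15, p12) → 24.9327
  f6: (p1, p13, p7) → 108.9570
  f7: (p1, p16, p12) → 34.1652
  f8: (p1, p16, p7) → 84.7256
  f9: (p1, p2, p12) → 17.2931
  f10: (p1, p2, p13) → 83.8359
  f11: (p6, p15, p3) → 43.9973
  f12: (p6, p16, p3) → 23.5734
  f13: (p6, p16, p15) → 26.5287
  f14: (p10, p15, p3) → 27.0129
  f15: (p10, p2, p15) → 25.0647
  f16: (p10, p5, p3) → 19.5659
  f17: (p10, p13, p5) → 21.1534
  f18: (p10, p2, p13) → 57.7083
Σ area = 883.669

Euler: V−E+F = 11−27+18 = 2.


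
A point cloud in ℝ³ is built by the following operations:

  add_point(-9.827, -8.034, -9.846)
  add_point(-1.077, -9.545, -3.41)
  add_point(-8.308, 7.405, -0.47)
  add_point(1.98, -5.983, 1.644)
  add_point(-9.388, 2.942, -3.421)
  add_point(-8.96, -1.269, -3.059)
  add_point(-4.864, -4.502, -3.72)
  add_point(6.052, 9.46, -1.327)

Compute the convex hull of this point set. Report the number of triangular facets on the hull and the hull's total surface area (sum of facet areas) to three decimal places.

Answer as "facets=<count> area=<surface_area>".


facets=10 area=571.324

Points on the hull: [0, 1, 2, 3, 4, 5, 7] (7 of 8).

Facet areas (half cross-product norm):
  f1: (p1, p7, p0) → 109.3826
  f2: (p3, p1, p7) → 49.5101
  f3: (p2, p3, p7) → 108.5383
  f4: (p4, p7, p0) → 97.1786
  f5: (p4, p2, p7) → 38.0810
  f6: (p5, p2, p3) → 57.1058
  f7: (p5, p4, p2) → 7.7404
  f8: (p5, p4, p0) → 15.9088
  f9: (p5, p1, p0) → 48.6048
  f10: (p5, p3, p1) → 39.2737
Σ area = 571.324

Euler: V−E+F = 7−15+10 = 2.


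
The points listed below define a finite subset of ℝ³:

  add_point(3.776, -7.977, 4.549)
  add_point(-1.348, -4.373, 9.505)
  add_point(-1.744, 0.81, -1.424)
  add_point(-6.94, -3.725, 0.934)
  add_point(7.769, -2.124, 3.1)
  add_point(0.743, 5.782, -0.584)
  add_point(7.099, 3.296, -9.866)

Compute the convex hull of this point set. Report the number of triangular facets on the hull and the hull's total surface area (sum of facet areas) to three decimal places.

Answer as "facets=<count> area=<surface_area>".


facets=8 area=477.364

Hull vertices (6/7): indices [0, 1, 3, 4, 5, 6].

Triangle areas on the boundary:
  f1: (p6, p5, p3) → 68.1805
  f2: (p6, p5, p4) → 62.7363
  f3: (p1, p5, p3) → 62.0226
  f4: (p1, p5, p4) → 62.6356
  f5: (p0, p1, p3) → 40.5505
  f6: (p0, p1, p4) → 28.6979
  f7: (p0, p6, p3) → 107.6396
  f8: (p0, p6, p4) → 44.9010
Σ area = 477.364

Euler characteristic 6−12+8 = 2 ✓


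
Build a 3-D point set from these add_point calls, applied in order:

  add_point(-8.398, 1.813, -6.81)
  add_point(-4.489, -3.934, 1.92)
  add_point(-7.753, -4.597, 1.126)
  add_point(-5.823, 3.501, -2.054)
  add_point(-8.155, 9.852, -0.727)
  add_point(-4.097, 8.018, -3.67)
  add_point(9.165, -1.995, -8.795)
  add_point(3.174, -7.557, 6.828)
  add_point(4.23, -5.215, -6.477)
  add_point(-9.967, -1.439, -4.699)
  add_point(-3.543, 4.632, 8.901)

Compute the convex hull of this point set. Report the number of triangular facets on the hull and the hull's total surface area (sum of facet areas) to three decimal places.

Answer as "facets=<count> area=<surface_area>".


Hull vertices (9/11): indices [0, 2, 4, 5, 6, 7, 8, 9, 10].

Facet areas (half cross-product norm):
  f1: (p10, p7, p6) → 124.0283
  f2: (p0, p4, p9) → 19.9478
  f3: (p8, p7, p6) → 36.9530
  f4: (p8, p0, p9) → 30.1729
  f5: (p8, p0, p6) → 41.4254
  f6: (p5, p0, p6) → 70.3033
  f7: (p5, p0, p4) → 21.7656
  f8: (p5, p10, p6) → 112.7077
  f9: (p5, p10, p4) → 31.7159
  f10: (p2, p8, p9) → 48.9850
  f11: (p2, p8, p7) → 78.1435
  f12: (p2, p10, p7) → 74.6235
  f13: (p2, p4, p9) → 42.0710
  f14: (p2, p10, p4) → 72.3578
Σ area = 805.201

Check V−E+F: 9 − 21 + 14 = 2.

facets=14 area=805.201


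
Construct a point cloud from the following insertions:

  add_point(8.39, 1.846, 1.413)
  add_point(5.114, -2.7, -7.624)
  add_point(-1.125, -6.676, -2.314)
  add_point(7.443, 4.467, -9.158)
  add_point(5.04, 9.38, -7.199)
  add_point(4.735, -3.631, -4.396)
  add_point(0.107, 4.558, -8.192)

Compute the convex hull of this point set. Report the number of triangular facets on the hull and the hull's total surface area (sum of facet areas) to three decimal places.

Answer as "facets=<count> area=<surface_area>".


7 of the 7 inputs are extreme points: [0, 1, 2, 3, 4, 5, 6].

Facet areas (half cross-product norm):
  f1: (p3, p4, p0) → 31.6332
  f2: (p1, p3, p0) → 38.7067
  f3: (p6, p0, p2) → 73.1628
  f4: (p6, p4, p0) → 41.1642
  f5: (p6, p1, p2) → 40.2307
  f6: (p6, p3, p4) → 19.0352
  f7: (p6, p1, p3) → 27.0076
  f8: (p5, p0, p2) → 27.4802
  f9: (p5, p1, p2) → 10.1163
  f10: (p5, p1, p0) → 13.5168
Σ area = 322.054

Euler: V−E+F = 7−15+10 = 2.

facets=10 area=322.054


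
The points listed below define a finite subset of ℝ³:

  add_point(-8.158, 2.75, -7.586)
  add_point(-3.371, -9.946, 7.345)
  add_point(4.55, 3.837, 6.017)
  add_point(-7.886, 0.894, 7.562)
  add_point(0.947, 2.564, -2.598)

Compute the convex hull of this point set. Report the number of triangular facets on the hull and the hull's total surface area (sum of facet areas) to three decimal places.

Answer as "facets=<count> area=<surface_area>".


5 of the 5 inputs are extreme points: [0, 1, 2, 3, 4].

Area of each hull facet:
  f1: (p3, p2, p0) → 97.4116
  f2: (p3, p1, p0) → 89.1778
  f3: (p3, p1, p2) → 74.5862
  f4: (p4, p2, p0) → 31.1043
  f5: (p4, p1, p0) → 85.7081
  f6: (p4, p1, p2) → 73.1480
Σ area = 451.136

Check V−E+F: 5 − 9 + 6 = 2.

facets=6 area=451.136


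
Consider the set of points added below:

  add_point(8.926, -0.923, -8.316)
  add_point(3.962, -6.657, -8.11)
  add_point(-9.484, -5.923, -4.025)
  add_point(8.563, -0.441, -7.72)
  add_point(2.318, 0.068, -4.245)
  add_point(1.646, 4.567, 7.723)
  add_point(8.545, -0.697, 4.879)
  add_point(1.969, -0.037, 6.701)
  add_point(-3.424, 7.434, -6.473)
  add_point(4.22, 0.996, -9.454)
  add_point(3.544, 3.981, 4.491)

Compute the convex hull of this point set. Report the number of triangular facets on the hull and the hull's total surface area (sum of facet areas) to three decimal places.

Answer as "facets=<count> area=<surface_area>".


facets=16 area=705.149

Hull vertices (10/11): indices [0, 1, 2, 3, 5, 6, 7, 8, 9, 10].

Per-facet area ½‖(b−a)×(c−a)‖:
  f1: (p5, p8, p2) → 112.1083
  f2: (p9, p8, p2) → 75.8333
  f3: (p9, p8, p0) → 15.2562
  f4: (p10, p5, p8) → 23.4139
  f5: (p10, p6, p5) → 11.7951
  f6: (p7, p5, p2) → 35.6908
  f7: (p7, p6, p2) → 51.2543
  f8: (p7, p6, p5) → 15.8183
  f9: (p1, p9, p2) → 54.6751
  f10: (p1, p9, p0) → 18.8041
  f11: (p1, p6, p2) → 105.5753
  f12: (p1, p6, p0) → 50.0560
  f13: (p3, p8, p0) → 4.1847
  f14: (p3, p10, p8) → 83.7120
  f15: (p3, p6, p0) → 3.8595
  f16: (p3, p10, p6) → 43.1124
Σ area = 705.149

Check V−E+F: 10 − 24 + 16 = 2.
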